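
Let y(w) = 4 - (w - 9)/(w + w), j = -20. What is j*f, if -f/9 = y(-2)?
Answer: 225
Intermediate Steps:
y(w) = 4 - (-9 + w)/(2*w)
f = -45/4 (f = -9*(9 + 7*(-2))/(2*(-2)) = -9*(-1)*(9 - 14)/(2*2) = -9*(-1)*(-5)/(2*2) = -9*5/4 = -45/4 ≈ -11.250)
j*f = -20*(-45/4) = 225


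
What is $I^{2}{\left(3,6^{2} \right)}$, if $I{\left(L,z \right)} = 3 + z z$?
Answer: $1687401$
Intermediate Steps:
$I{\left(L,z \right)} = 3 + z^{2}$
$I^{2}{\left(3,6^{2} \right)} = \left(3 + \left(6^{2}\right)^{2}\right)^{2} = \left(3 + 36^{2}\right)^{2} = \left(3 + 1296\right)^{2} = 1299^{2} = 1687401$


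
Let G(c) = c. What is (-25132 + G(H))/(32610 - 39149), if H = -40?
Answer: 25172/6539 ≈ 3.8495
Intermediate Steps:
(-25132 + G(H))/(32610 - 39149) = (-25132 - 40)/(32610 - 39149) = -25172/(-6539) = -25172*(-1/6539) = 25172/6539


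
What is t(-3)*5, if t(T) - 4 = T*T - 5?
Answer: 40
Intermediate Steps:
t(T) = -1 + T**2 (t(T) = 4 + (T*T - 5) = 4 + (T**2 - 5) = 4 + (-5 + T**2) = -1 + T**2)
t(-3)*5 = (-1 + (-3)**2)*5 = (-1 + 9)*5 = 8*5 = 40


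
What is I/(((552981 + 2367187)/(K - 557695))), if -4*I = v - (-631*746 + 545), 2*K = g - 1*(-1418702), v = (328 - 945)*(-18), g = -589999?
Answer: 137978726169/23361344 ≈ 5906.3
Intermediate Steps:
v = 11106 (v = -617*(-18) = 11106)
K = 828703/2 (K = (-589999 - 1*(-1418702))/2 = (-589999 + 1418702)/2 = (1/2)*828703 = 828703/2 ≈ 4.1435e+5)
I = -481287/4 (I = -(11106 - (-631*746 + 545))/4 = -(11106 - (-470726 + 545))/4 = -(11106 - 1*(-470181))/4 = -(11106 + 470181)/4 = -1/4*481287 = -481287/4 ≈ -1.2032e+5)
I/(((552981 + 2367187)/(K - 557695))) = -481287*(828703/2 - 557695)/(552981 + 2367187)/4 = -481287/(4*(2920168/(-286687/2))) = -481287/(4*(2920168*(-2/286687))) = -481287/(4*(-5840336/286687)) = -481287/4*(-286687/5840336) = 137978726169/23361344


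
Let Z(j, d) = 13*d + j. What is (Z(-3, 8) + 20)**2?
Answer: 14641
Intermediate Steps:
Z(j, d) = j + 13*d
(Z(-3, 8) + 20)**2 = ((-3 + 13*8) + 20)**2 = ((-3 + 104) + 20)**2 = (101 + 20)**2 = 121**2 = 14641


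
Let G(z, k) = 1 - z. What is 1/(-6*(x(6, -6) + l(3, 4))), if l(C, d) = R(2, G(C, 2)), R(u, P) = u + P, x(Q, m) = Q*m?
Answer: 1/216 ≈ 0.0046296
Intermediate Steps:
R(u, P) = P + u
l(C, d) = 3 - C (l(C, d) = (1 - C) + 2 = 3 - C)
1/(-6*(x(6, -6) + l(3, 4))) = 1/(-6*(6*(-6) + (3 - 1*3))) = 1/(-6*(-36 + (3 - 3))) = 1/(-6*(-36 + 0)) = 1/(-6*(-36)) = 1/216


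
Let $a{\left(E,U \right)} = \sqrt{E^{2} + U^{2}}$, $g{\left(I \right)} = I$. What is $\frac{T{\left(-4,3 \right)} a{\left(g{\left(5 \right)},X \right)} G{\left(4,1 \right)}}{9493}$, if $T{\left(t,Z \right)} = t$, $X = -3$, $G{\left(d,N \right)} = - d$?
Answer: $\frac{16 \sqrt{34}}{9493} \approx 0.0098278$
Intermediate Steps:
$\frac{T{\left(-4,3 \right)} a{\left(g{\left(5 \right)},X \right)} G{\left(4,1 \right)}}{9493} = \frac{- 4 \sqrt{5^{2} + \left(-3\right)^{2}} \left(\left(-1\right) 4\right)}{9493} = - 4 \sqrt{25 + 9} \left(-4\right) \frac{1}{9493} = - 4 \sqrt{34} \left(-4\right) \frac{1}{9493} = 16 \sqrt{34} \cdot \frac{1}{9493} = \frac{16 \sqrt{34}}{9493}$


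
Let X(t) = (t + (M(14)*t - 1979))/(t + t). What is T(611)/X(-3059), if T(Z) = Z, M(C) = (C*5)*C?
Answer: 1869049/1501429 ≈ 1.2448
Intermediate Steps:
M(C) = 5*C**2 (M(C) = (5*C)*C = 5*C**2)
X(t) = (-1979 + 981*t)/(2*t) (X(t) = (t + ((5*14**2)*t - 1979))/(t + t) = (t + ((5*196)*t - 1979))/((2*t)) = (t + (980*t - 1979))*(1/(2*t)) = (t + (-1979 + 980*t))*(1/(2*t)) = (-1979 + 981*t)*(1/(2*t)) = (-1979 + 981*t)/(2*t))
T(611)/X(-3059) = 611/(((1/2)*(-1979 + 981*(-3059))/(-3059))) = 611/(((1/2)*(-1/3059)*(-1979 - 3000879))) = 611/(((1/2)*(-1/3059)*(-3002858))) = 611/(1501429/3059) = 611*(3059/1501429) = 1869049/1501429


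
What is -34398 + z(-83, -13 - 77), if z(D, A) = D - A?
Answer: -34391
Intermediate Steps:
-34398 + z(-83, -13 - 77) = -34398 + (-83 - (-13 - 77)) = -34398 + (-83 - 1*(-90)) = -34398 + (-83 + 90) = -34398 + 7 = -34391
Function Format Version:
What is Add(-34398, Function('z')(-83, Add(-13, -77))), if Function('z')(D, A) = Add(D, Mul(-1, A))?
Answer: -34391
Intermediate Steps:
Add(-34398, Function('z')(-83, Add(-13, -77))) = Add(-34398, Add(-83, Mul(-1, Add(-13, -77)))) = Add(-34398, Add(-83, Mul(-1, -90))) = Add(-34398, Add(-83, 90)) = Add(-34398, 7) = -34391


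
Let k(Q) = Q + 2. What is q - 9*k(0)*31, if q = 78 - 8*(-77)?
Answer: 136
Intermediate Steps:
k(Q) = 2 + Q
q = 694 (q = 78 + 616 = 694)
q - 9*k(0)*31 = 694 - 9*(2 + 0)*31 = 694 - 9*2*31 = 694 - 18*31 = 694 - 1*558 = 694 - 558 = 136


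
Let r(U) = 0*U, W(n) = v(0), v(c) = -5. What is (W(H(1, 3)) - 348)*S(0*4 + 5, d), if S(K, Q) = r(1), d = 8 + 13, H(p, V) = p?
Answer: 0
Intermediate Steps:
W(n) = -5
d = 21
r(U) = 0
S(K, Q) = 0
(W(H(1, 3)) - 348)*S(0*4 + 5, d) = (-5 - 348)*0 = -353*0 = 0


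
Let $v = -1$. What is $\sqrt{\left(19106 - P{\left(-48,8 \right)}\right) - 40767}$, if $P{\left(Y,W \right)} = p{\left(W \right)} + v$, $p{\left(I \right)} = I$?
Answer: $2 i \sqrt{5417} \approx 147.2 i$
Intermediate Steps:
$P{\left(Y,W \right)} = -1 + W$ ($P{\left(Y,W \right)} = W - 1 = -1 + W$)
$\sqrt{\left(19106 - P{\left(-48,8 \right)}\right) - 40767} = \sqrt{\left(19106 - \left(-1 + 8\right)\right) - 40767} = \sqrt{\left(19106 - 7\right) - 40767} = \sqrt{19099 - 40767} = \sqrt{-21668} = 2 i \sqrt{5417}$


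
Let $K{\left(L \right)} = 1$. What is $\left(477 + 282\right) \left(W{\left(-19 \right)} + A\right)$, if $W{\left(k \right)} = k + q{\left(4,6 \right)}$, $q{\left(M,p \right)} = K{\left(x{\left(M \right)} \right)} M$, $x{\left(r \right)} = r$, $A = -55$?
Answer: $-53130$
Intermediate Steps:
$q{\left(M,p \right)} = M$ ($q{\left(M,p \right)} = 1 M = M$)
$W{\left(k \right)} = 4 + k$ ($W{\left(k \right)} = k + 4 = 4 + k$)
$\left(477 + 282\right) \left(W{\left(-19 \right)} + A\right) = \left(477 + 282\right) \left(\left(4 - 19\right) - 55\right) = 759 \left(-15 - 55\right) = 759 \left(-70\right) = -53130$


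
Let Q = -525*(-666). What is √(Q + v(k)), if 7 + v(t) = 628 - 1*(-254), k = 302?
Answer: 5*√14021 ≈ 592.05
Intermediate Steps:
v(t) = 875 (v(t) = -7 + (628 - 1*(-254)) = -7 + (628 + 254) = -7 + 882 = 875)
Q = 349650
√(Q + v(k)) = √(349650 + 875) = √350525 = 5*√14021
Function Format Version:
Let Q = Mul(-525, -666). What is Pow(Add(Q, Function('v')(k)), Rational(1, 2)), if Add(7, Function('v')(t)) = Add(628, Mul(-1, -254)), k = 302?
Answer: Mul(5, Pow(14021, Rational(1, 2))) ≈ 592.05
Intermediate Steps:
Function('v')(t) = 875 (Function('v')(t) = Add(-7, Add(628, Mul(-1, -254))) = Add(-7, Add(628, 254)) = Add(-7, 882) = 875)
Q = 349650
Pow(Add(Q, Function('v')(k)), Rational(1, 2)) = Pow(Add(349650, 875), Rational(1, 2)) = Pow(350525, Rational(1, 2)) = Mul(5, Pow(14021, Rational(1, 2)))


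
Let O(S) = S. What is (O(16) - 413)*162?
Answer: -64314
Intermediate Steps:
(O(16) - 413)*162 = (16 - 413)*162 = -397*162 = -64314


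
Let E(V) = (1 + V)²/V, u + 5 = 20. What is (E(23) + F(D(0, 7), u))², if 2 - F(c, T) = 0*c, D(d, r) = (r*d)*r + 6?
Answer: 386884/529 ≈ 731.35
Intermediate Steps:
D(d, r) = 6 + d*r² (D(d, r) = (d*r)*r + 6 = d*r² + 6 = 6 + d*r²)
u = 15 (u = -5 + 20 = 15)
F(c, T) = 2 (F(c, T) = 2 - 0*c = 2 - 1*0 = 2 + 0 = 2)
E(V) = (1 + V)²/V
(E(23) + F(D(0, 7), u))² = ((1 + 23)²/23 + 2)² = ((1/23)*24² + 2)² = ((1/23)*576 + 2)² = (576/23 + 2)² = (622/23)² = 386884/529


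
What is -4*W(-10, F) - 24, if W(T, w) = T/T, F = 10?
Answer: -28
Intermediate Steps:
W(T, w) = 1
-4*W(-10, F) - 24 = -4*1 - 24 = -4 - 24 = -28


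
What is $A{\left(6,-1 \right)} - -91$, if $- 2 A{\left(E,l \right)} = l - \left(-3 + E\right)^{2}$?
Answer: $96$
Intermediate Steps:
$A{\left(E,l \right)} = \frac{\left(-3 + E\right)^{2}}{2} - \frac{l}{2}$ ($A{\left(E,l \right)} = - \frac{l - \left(-3 + E\right)^{2}}{2} = \frac{\left(-3 + E\right)^{2}}{2} - \frac{l}{2}$)
$A{\left(6,-1 \right)} - -91 = \left(\frac{\left(-3 + 6\right)^{2}}{2} - - \frac{1}{2}\right) - -91 = \left(\frac{3^{2}}{2} + \frac{1}{2}\right) + 91 = \left(\frac{1}{2} \cdot 9 + \frac{1}{2}\right) + 91 = \left(\frac{9}{2} + \frac{1}{2}\right) + 91 = 5 + 91 = 96$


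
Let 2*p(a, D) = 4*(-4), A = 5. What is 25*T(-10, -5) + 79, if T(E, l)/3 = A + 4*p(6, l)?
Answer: -1946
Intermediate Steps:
p(a, D) = -8 (p(a, D) = (4*(-4))/2 = (1/2)*(-16) = -8)
T(E, l) = -81 (T(E, l) = 3*(5 + 4*(-8)) = 3*(5 - 32) = 3*(-27) = -81)
25*T(-10, -5) + 79 = 25*(-81) + 79 = -2025 + 79 = -1946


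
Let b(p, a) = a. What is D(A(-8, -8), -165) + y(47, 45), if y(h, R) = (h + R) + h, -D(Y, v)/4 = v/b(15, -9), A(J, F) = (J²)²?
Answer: 197/3 ≈ 65.667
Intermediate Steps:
A(J, F) = J⁴
D(Y, v) = 4*v/9 (D(Y, v) = -4*v/(-9) = -4*v*(-1)/9 = -(-4)*v/9 = 4*v/9)
y(h, R) = R + 2*h (y(h, R) = (R + h) + h = R + 2*h)
D(A(-8, -8), -165) + y(47, 45) = (4/9)*(-165) + (45 + 2*47) = -220/3 + (45 + 94) = -220/3 + 139 = 197/3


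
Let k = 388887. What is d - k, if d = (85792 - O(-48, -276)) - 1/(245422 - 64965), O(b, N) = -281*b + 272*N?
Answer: -43582350528/180457 ≈ -2.4151e+5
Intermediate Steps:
d = 26595030831/180457 (d = (85792 - (-281*(-48) + 272*(-276))) - 1/(245422 - 64965) = (85792 - (13488 - 75072)) - 1/180457 = (85792 - 1*(-61584)) - 1*1/180457 = (85792 + 61584) - 1/180457 = 147376 - 1/180457 = 26595030831/180457 ≈ 1.4738e+5)
d - k = 26595030831/180457 - 1*388887 = 26595030831/180457 - 388887 = -43582350528/180457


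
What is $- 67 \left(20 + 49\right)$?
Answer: $-4623$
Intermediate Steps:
$- 67 \left(20 + 49\right) = \left(-67\right) 69 = -4623$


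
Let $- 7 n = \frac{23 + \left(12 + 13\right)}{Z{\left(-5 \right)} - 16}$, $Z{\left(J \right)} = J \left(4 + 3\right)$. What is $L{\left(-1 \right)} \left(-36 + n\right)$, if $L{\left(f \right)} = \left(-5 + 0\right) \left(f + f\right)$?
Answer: $- \frac{42680}{119} \approx -358.66$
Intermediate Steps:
$L{\left(f \right)} = - 10 f$ ($L{\left(f \right)} = - 5 \cdot 2 f = - 10 f$)
$Z{\left(J \right)} = 7 J$ ($Z{\left(J \right)} = J 7 = 7 J$)
$n = \frac{16}{119}$ ($n = - \frac{\left(23 + \left(12 + 13\right)\right) \frac{1}{7 \left(-5\right) - 16}}{7} = - \frac{\left(23 + 25\right) \frac{1}{-35 - 16}}{7} = - \frac{48 \frac{1}{-51}}{7} = - \frac{48 \left(- \frac{1}{51}\right)}{7} = \left(- \frac{1}{7}\right) \left(- \frac{16}{17}\right) = \frac{16}{119} \approx 0.13445$)
$L{\left(-1 \right)} \left(-36 + n\right) = \left(-10\right) \left(-1\right) \left(-36 + \frac{16}{119}\right) = 10 \left(- \frac{4268}{119}\right) = - \frac{42680}{119}$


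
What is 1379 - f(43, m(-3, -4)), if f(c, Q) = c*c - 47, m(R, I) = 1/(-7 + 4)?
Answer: -423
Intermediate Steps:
m(R, I) = -⅓ (m(R, I) = 1/(-3) = -⅓)
f(c, Q) = -47 + c² (f(c, Q) = c² - 47 = -47 + c²)
1379 - f(43, m(-3, -4)) = 1379 - (-47 + 43²) = 1379 - (-47 + 1849) = 1379 - 1*1802 = 1379 - 1802 = -423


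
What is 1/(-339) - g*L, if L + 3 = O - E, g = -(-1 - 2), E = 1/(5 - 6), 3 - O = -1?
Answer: -2035/339 ≈ -6.0030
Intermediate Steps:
O = 4 (O = 3 - 1*(-1) = 3 + 1 = 4)
E = -1 (E = 1/(-1) = -1)
g = 3 (g = -1*(-3) = 3)
L = 2 (L = -3 + (4 - 1*(-1)) = -3 + (4 + 1) = -3 + 5 = 2)
1/(-339) - g*L = 1/(-339) - 3*2 = -1/339 - 1*6 = -1/339 - 6 = -2035/339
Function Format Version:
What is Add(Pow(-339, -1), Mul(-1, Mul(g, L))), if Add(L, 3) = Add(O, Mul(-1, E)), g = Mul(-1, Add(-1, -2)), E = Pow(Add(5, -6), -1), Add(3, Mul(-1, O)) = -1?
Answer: Rational(-2035, 339) ≈ -6.0030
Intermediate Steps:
O = 4 (O = Add(3, Mul(-1, -1)) = Add(3, 1) = 4)
E = -1 (E = Pow(-1, -1) = -1)
g = 3 (g = Mul(-1, -3) = 3)
L = 2 (L = Add(-3, Add(4, Mul(-1, -1))) = Add(-3, Add(4, 1)) = Add(-3, 5) = 2)
Add(Pow(-339, -1), Mul(-1, Mul(g, L))) = Add(Pow(-339, -1), Mul(-1, Mul(3, 2))) = Add(Rational(-1, 339), Mul(-1, 6)) = Add(Rational(-1, 339), -6) = Rational(-2035, 339)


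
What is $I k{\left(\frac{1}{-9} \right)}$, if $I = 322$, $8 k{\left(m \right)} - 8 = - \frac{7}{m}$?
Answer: $\frac{11431}{4} \approx 2857.8$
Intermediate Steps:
$k{\left(m \right)} = 1 - \frac{7}{8 m}$ ($k{\left(m \right)} = 1 + \frac{\left(-7\right) \frac{1}{m}}{8} = 1 - \frac{7}{8 m}$)
$I k{\left(\frac{1}{-9} \right)} = 322 \frac{- \frac{7}{8} + \frac{1}{-9}}{\frac{1}{-9}} = 322 \frac{- \frac{7}{8} - \frac{1}{9}}{- \frac{1}{9}} = 322 \left(\left(-9\right) \left(- \frac{71}{72}\right)\right) = 322 \cdot \frac{71}{8} = \frac{11431}{4}$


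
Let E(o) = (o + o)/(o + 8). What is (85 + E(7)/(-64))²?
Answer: 1664068849/230400 ≈ 7222.5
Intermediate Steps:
E(o) = 2*o/(8 + o) (E(o) = (2*o)/(8 + o) = 2*o/(8 + o))
(85 + E(7)/(-64))² = (85 + (2*7/(8 + 7))/(-64))² = (85 + (2*7/15)*(-1/64))² = (85 + (2*7*(1/15))*(-1/64))² = (85 + (14/15)*(-1/64))² = (85 - 7/480)² = (40793/480)² = 1664068849/230400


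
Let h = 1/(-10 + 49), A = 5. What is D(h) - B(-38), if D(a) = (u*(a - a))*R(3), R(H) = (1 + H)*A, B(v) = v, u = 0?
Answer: 38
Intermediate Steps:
R(H) = 5 + 5*H (R(H) = (1 + H)*5 = 5 + 5*H)
h = 1/39 ≈ 0.025641
D(a) = 0 (D(a) = (0*(a - a))*(5 + 5*3) = (0*0)*(5 + 15) = 0*20 = 0)
D(h) - B(-38) = 0 - 1*(-38) = 0 + 38 = 38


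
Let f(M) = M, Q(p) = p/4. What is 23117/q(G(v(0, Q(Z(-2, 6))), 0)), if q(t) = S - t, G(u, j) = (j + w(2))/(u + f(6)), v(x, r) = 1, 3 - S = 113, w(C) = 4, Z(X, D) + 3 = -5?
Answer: -161819/774 ≈ -209.07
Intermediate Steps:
Z(X, D) = -8 (Z(X, D) = -3 - 5 = -8)
Q(p) = p/4 (Q(p) = p*(¼) = p/4)
S = -110 (S = 3 - 1*113 = 3 - 113 = -110)
G(u, j) = (4 + j)/(6 + u) (G(u, j) = (j + 4)/(u + 6) = (4 + j)/(6 + u))
q(t) = -110 - t
23117/q(G(v(0, Q(Z(-2, 6))), 0)) = 23117/(-110 - (4 + 0)/(6 + 1)) = 23117/(-110 - 4/7) = 23117/(-774/7) = 23117*(-7/774) = -161819/774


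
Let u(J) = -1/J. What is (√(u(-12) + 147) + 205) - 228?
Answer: -23 + √5295/6 ≈ -10.872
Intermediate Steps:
(√(u(-12) + 147) + 205) - 228 = (√(-1/(-12) + 147) + 205) - 228 = (√(-1*(-1/12) + 147) + 205) - 228 = (√(1/12 + 147) + 205) - 228 = (√(1765/12) + 205) - 228 = (√5295/6 + 205) - 228 = (205 + √5295/6) - 228 = -23 + √5295/6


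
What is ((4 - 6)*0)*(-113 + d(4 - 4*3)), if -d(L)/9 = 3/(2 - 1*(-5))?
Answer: 0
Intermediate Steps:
d(L) = -27/7 (d(L) = -27/(2 - 1*(-5)) = -27/(2 + 5) = -27/7)
((4 - 6)*0)*(-113 + d(4 - 4*3)) = ((4 - 6)*0)*(-113 - 27/7) = -2*0*(-818/7) = 0*(-818/7) = 0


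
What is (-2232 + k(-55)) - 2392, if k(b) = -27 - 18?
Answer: -4669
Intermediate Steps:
k(b) = -45
(-2232 + k(-55)) - 2392 = (-2232 - 45) - 2392 = -2277 - 2392 = -4669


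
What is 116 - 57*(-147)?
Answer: 8495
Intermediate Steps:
116 - 57*(-147) = 116 + 8379 = 8495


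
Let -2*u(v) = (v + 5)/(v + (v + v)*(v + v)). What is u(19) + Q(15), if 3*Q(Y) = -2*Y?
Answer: -14642/1463 ≈ -10.008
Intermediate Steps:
Q(Y) = -2*Y/3 (Q(Y) = (-2*Y)/3 = -2*Y/3)
u(v) = -(5 + v)/(2*(v + 4*v**2)) (u(v) = -(v + 5)/(2*(v + (v + v)*(v + v))) = -(5 + v)/(2*(v + (2*v)*(2*v))) = -(5 + v)/(2*(v + 4*v**2)))
u(19) + Q(15) = (1/2)*(-5 - 1*19)/(19*(1 + 4*19)) - 2/3*15 = (1/2)*(1/19)*(-5 - 19)/(1 + 76) - 10 = (1/2)*(1/19)*(-24)/77 - 10 = (1/2)*(1/19)*(1/77)*(-24) - 10 = -12/1463 - 10 = -14642/1463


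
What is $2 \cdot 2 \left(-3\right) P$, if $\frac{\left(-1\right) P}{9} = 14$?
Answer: $1512$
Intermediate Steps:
$P = -126$ ($P = \left(-9\right) 14 = -126$)
$2 \cdot 2 \left(-3\right) P = 2 \cdot 2 \left(-3\right) \left(-126\right) = 4 \left(-3\right) \left(-126\right) = \left(-12\right) \left(-126\right) = 1512$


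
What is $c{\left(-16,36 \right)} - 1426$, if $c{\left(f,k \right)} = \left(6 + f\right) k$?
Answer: $-1786$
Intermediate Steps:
$c{\left(f,k \right)} = k \left(6 + f\right)$
$c{\left(-16,36 \right)} - 1426 = 36 \left(6 - 16\right) - 1426 = 36 \left(-10\right) - 1426 = -360 - 1426 = -1786$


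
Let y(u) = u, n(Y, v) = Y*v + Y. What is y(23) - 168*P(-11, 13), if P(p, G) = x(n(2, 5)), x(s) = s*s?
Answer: -24169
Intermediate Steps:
n(Y, v) = Y + Y*v
x(s) = s²
P(p, G) = 144 (P(p, G) = (2*(1 + 5))² = (2*6)² = 12² = 144)
y(23) - 168*P(-11, 13) = 23 - 168*144 = 23 - 24192 = -24169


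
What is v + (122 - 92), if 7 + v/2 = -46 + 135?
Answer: 194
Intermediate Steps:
v = 164 (v = -14 + 2*(-46 + 135) = -14 + 2*89 = -14 + 178 = 164)
v + (122 - 92) = 164 + (122 - 92) = 164 + 30 = 194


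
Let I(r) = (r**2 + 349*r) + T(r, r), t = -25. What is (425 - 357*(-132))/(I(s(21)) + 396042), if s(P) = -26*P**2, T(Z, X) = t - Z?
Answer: 47549/127875005 ≈ 0.00037184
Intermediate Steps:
T(Z, X) = -25 - Z
I(r) = -25 + r**2 + 348*r (I(r) = (r**2 + 349*r) + (-25 - r) = -25 + r**2 + 348*r)
(425 - 357*(-132))/(I(s(21)) + 396042) = (425 - 357*(-132))/((-25 + (-26*21**2)**2 + 348*(-26*21**2)) + 396042) = (425 + 47124)/((-25 + (-26*441)**2 + 348*(-26*441)) + 396042) = 47549/((-25 + (-11466)**2 + 348*(-11466)) + 396042) = 47549/((-25 + 131469156 - 3990168) + 396042) = 47549/(127478963 + 396042) = 47549/127875005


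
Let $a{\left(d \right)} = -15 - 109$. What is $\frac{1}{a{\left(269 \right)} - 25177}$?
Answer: $- \frac{1}{25301} \approx -3.9524 \cdot 10^{-5}$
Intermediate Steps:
$a{\left(d \right)} = -124$
$\frac{1}{a{\left(269 \right)} - 25177} = \frac{1}{-124 - 25177} = \frac{1}{-25301} = - \frac{1}{25301}$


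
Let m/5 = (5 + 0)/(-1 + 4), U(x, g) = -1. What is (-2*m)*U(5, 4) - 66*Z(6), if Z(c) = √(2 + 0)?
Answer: 50/3 - 66*√2 ≈ -76.671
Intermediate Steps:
Z(c) = √2
m = 25/3 (m = 5*((5 + 0)/(-1 + 4)) = 5*(5/3) = 25/3 ≈ 8.3333)
(-2*m)*U(5, 4) - 66*Z(6) = -2*25/3*(-1) - 66*√2 = -50/3*(-1) - 66*√2 = 50/3 - 66*√2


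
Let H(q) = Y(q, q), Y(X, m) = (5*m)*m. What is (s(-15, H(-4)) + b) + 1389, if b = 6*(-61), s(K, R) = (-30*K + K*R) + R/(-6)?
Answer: 779/3 ≈ 259.67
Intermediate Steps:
Y(X, m) = 5*m²
H(q) = 5*q²
s(K, R) = -30*K - R/6 + K*R (s(K, R) = (-30*K + K*R) + R*(-⅙) = (-30*K + K*R) - R/6 = -30*K - R/6 + K*R)
b = -366
(s(-15, H(-4)) + b) + 1389 = ((-30*(-15) - 5*(-4)²/6 - 75*(-4)²) - 366) + 1389 = ((450 - 5*16/6 - 75*16) - 366) + 1389 = ((450 - ⅙*80 - 15*80) - 366) + 1389 = ((450 - 40/3 - 1200) - 366) + 1389 = (-2290/3 - 366) + 1389 = -3388/3 + 1389 = 779/3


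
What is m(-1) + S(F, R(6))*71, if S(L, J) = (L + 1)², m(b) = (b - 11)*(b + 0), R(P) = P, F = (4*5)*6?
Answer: 1039523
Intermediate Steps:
F = 120 (F = 20*6 = 120)
m(b) = b*(-11 + b) (m(b) = (-11 + b)*b = b*(-11 + b))
S(L, J) = (1 + L)²
m(-1) + S(F, R(6))*71 = -(-11 - 1) + (1 + 120)²*71 = -1*(-12) + 121²*71 = 12 + 14641*71 = 12 + 1039511 = 1039523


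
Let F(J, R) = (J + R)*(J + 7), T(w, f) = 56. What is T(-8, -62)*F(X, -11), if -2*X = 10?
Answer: -1792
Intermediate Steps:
X = -5 (X = -½*10 = -5)
F(J, R) = (7 + J)*(J + R) (F(J, R) = (J + R)*(7 + J) = (7 + J)*(J + R))
T(-8, -62)*F(X, -11) = 56*((-5)² + 7*(-5) + 7*(-11) - 5*(-11)) = 56*(25 - 35 - 77 + 55) = 56*(-32) = -1792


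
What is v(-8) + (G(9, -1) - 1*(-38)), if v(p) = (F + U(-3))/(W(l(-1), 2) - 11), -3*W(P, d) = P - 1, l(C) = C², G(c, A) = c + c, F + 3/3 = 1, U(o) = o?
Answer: 619/11 ≈ 56.273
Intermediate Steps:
F = 0 (F = -1 + 1 = 0)
G(c, A) = 2*c
W(P, d) = ⅓ - P/3 (W(P, d) = -(P - 1)/3 = -(-1 + P)/3 = ⅓ - P/3)
v(p) = 3/11 (v(p) = (0 - 3)/((⅓ - ⅓*(-1)²) - 11) = -3/((⅓ - ⅓*1) - 11) = -3/((⅓ - ⅓) - 11) = -3/(0 - 11) = -3/(-11) = -3*(-1/11) = 3/11)
v(-8) + (G(9, -1) - 1*(-38)) = 3/11 + (2*9 - 1*(-38)) = 3/11 + (18 + 38) = 3/11 + 56 = 619/11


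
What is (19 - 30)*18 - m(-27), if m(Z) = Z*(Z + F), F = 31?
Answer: -90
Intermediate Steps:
m(Z) = Z*(31 + Z) (m(Z) = Z*(Z + 31) = Z*(31 + Z))
(19 - 30)*18 - m(-27) = (19 - 30)*18 - (-27)*(31 - 27) = -11*18 - (-27)*4 = -198 - 1*(-108) = -198 + 108 = -90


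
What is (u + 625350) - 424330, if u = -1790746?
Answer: -1589726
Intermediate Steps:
(u + 625350) - 424330 = (-1790746 + 625350) - 424330 = -1165396 - 424330 = -1589726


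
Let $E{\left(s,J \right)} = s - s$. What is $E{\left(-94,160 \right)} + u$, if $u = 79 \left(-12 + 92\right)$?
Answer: $6320$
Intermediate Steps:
$u = 6320$ ($u = 79 \cdot 80 = 6320$)
$E{\left(s,J \right)} = 0$
$E{\left(-94,160 \right)} + u = 0 + 6320 = 6320$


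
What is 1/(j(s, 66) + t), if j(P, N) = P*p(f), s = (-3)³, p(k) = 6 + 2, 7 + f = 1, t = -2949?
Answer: -1/3165 ≈ -0.00031596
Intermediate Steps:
f = -6 (f = -7 + 1 = -6)
p(k) = 8
s = -27
j(P, N) = 8*P (j(P, N) = P*8 = 8*P)
1/(j(s, 66) + t) = 1/(8*(-27) - 2949) = 1/(-216 - 2949) = 1/(-3165) = -1/3165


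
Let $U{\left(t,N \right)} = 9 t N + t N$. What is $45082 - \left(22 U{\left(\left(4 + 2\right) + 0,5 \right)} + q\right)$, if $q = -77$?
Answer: $38559$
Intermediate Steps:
$U{\left(t,N \right)} = 10 N t$ ($U{\left(t,N \right)} = 9 N t + N t = 10 N t$)
$45082 - \left(22 U{\left(\left(4 + 2\right) + 0,5 \right)} + q\right) = 45082 - \left(22 \cdot 10 \cdot 5 \left(\left(4 + 2\right) + 0\right) - 77\right) = 45082 - \left(22 \cdot 10 \cdot 5 \left(6 + 0\right) - 77\right) = 45082 - \left(22 \cdot 10 \cdot 5 \cdot 6 - 77\right) = 45082 - \left(22 \cdot 300 - 77\right) = 45082 - \left(6600 - 77\right) = 45082 - 6523 = 38559$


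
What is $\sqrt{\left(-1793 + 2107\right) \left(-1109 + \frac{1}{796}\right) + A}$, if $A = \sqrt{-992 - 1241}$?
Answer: $\frac{\sqrt{-55160328818 + 158404 i \sqrt{2233}}}{398} \approx 0.040039 + 590.11 i$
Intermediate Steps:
$A = i \sqrt{2233}$ ($A = \sqrt{-2233} = i \sqrt{2233} \approx 47.255 i$)
$\sqrt{\left(-1793 + 2107\right) \left(-1109 + \frac{1}{796}\right) + A} = \sqrt{\left(-1793 + 2107\right) \left(-1109 + \frac{1}{796}\right) + i \sqrt{2233}} = \sqrt{314 \left(-1109 + \frac{1}{796}\right) + i \sqrt{2233}} = \sqrt{314 \left(- \frac{882763}{796}\right) + i \sqrt{2233}} = \sqrt{- \frac{138593791}{398} + i \sqrt{2233}}$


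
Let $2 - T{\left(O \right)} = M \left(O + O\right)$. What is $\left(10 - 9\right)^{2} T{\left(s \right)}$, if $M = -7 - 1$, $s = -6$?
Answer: $-94$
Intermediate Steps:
$M = -8$ ($M = -7 - 1 = -8$)
$T{\left(O \right)} = 2 + 16 O$ ($T{\left(O \right)} = 2 - - 8 \left(O + O\right) = 2 - - 8 \cdot 2 O = 2 - - 16 O = 2 + 16 O$)
$\left(10 - 9\right)^{2} T{\left(s \right)} = \left(10 - 9\right)^{2} \left(2 + 16 \left(-6\right)\right) = 1^{2} \left(2 - 96\right) = 1 \left(-94\right) = -94$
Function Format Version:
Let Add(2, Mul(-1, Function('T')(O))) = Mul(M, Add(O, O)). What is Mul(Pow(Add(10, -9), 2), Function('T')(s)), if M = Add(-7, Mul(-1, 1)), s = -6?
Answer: -94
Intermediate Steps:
M = -8 (M = Add(-7, -1) = -8)
Function('T')(O) = Add(2, Mul(16, O)) (Function('T')(O) = Add(2, Mul(-1, Mul(-8, Add(O, O)))) = Add(2, Mul(-1, Mul(-8, Mul(2, O)))) = Add(2, Mul(-1, Mul(-16, O))) = Add(2, Mul(16, O)))
Mul(Pow(Add(10, -9), 2), Function('T')(s)) = Mul(Pow(Add(10, -9), 2), Add(2, Mul(16, -6))) = Mul(Pow(1, 2), Add(2, -96)) = Mul(1, -94) = -94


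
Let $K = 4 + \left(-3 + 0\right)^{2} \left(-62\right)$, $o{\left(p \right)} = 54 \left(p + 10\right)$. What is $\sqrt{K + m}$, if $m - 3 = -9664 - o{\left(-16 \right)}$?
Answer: $3 i \sqrt{1099} \approx 99.453 i$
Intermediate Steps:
$o{\left(p \right)} = 540 + 54 p$ ($o{\left(p \right)} = 54 \left(10 + p\right) = 540 + 54 p$)
$K = -554$ ($K = 4 + \left(-3\right)^{2} \left(-62\right) = 4 + 9 \left(-62\right) = 4 - 558 = -554$)
$m = -9337$ ($m = 3 - \left(10204 - 864\right) = 3 - 9340 = -9337$)
$\sqrt{K + m} = \sqrt{-554 - 9337} = \sqrt{-9891} = 3 i \sqrt{1099}$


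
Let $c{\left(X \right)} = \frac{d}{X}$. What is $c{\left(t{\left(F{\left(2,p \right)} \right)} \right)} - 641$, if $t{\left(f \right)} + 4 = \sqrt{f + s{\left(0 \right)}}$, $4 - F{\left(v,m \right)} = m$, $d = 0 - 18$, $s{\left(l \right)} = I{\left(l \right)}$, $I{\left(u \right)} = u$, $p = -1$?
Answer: $- \frac{6979}{11} + \frac{18 \sqrt{5}}{11} \approx -630.8$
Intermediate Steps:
$s{\left(l \right)} = l$
$d = -18$
$F{\left(v,m \right)} = 4 - m$
$t{\left(f \right)} = -4 + \sqrt{f}$ ($t{\left(f \right)} = -4 + \sqrt{f + 0} = -4 + \sqrt{f}$)
$c{\left(X \right)} = - \frac{18}{X}$
$c{\left(t{\left(F{\left(2,p \right)} \right)} \right)} - 641 = - \frac{18}{-4 + \sqrt{4 - -1}} - 641 = - \frac{18}{-4 + \sqrt{4 + 1}} - 641 = - \frac{18}{-4 + \sqrt{5}} - 641 = -641 - \frac{18}{-4 + \sqrt{5}}$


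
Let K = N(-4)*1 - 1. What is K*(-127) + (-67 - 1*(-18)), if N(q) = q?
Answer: 586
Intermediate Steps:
K = -5 (K = -4*1 - 1 = -4 - 1 = -5)
K*(-127) + (-67 - 1*(-18)) = -5*(-127) + (-67 - 1*(-18)) = 635 + (-67 + 18) = 635 - 49 = 586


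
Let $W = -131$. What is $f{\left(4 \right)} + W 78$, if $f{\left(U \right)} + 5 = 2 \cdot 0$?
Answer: $-10223$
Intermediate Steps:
$f{\left(U \right)} = -5$ ($f{\left(U \right)} = -5 + 2 \cdot 0 = -5 + 0 = -5$)
$f{\left(4 \right)} + W 78 = -5 - 10218 = -10223$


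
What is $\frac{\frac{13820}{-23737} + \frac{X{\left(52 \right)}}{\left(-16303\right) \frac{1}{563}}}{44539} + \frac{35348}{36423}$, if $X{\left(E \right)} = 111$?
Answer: $\frac{87027450434240867}{89683282207561581} \approx 0.97039$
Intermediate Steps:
$\frac{\frac{13820}{-23737} + \frac{X{\left(52 \right)}}{\left(-16303\right) \frac{1}{563}}}{44539} + \frac{35348}{36423} = \frac{\frac{13820}{-23737} + \frac{111}{\left(-16303\right) \frac{1}{563}}}{44539} + \frac{35348}{36423} = \left(13820 \left(- \frac{1}{23737}\right) + \frac{111}{\left(-16303\right) \frac{1}{563}}\right) \frac{1}{44539} + 35348 \cdot \frac{1}{36423} = \left(- \frac{13820}{23737} + \frac{111}{- \frac{16303}{563}}\right) \frac{1}{44539} + \frac{35348}{36423} = \left(- \frac{13820}{23737} + 111 \left(- \frac{563}{16303}\right)\right) \frac{1}{44539} + \frac{35348}{36423} = \left(- \frac{13820}{23737} - \frac{62493}{16303}\right) \frac{1}{44539} + \frac{35348}{36423} = \left(- \frac{244100543}{55283473}\right) \frac{1}{44539} + \frac{35348}{36423} = - \frac{244100543}{2462270603947} + \frac{35348}{36423} = \frac{87027450434240867}{89683282207561581}$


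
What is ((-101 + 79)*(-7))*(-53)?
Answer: -8162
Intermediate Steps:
((-101 + 79)*(-7))*(-53) = -22*(-7)*(-53) = 154*(-53) = -8162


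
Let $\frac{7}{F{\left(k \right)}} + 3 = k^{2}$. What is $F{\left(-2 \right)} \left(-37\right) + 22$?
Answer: $-237$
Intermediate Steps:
$F{\left(k \right)} = \frac{7}{-3 + k^{2}}$
$F{\left(-2 \right)} \left(-37\right) + 22 = \frac{7}{-3 + \left(-2\right)^{2}} \left(-37\right) + 22 = \frac{7}{-3 + 4} \left(-37\right) + 22 = \frac{7}{1} \left(-37\right) + 22 = 7 \cdot 1 \left(-37\right) + 22 = 7 \left(-37\right) + 22 = -259 + 22 = -237$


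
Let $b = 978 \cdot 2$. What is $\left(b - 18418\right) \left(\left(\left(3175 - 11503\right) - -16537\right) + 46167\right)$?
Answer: $-895137712$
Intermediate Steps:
$b = 1956$
$\left(b - 18418\right) \left(\left(\left(3175 - 11503\right) - -16537\right) + 46167\right) = \left(1956 - 18418\right) \left(\left(\left(3175 - 11503\right) - -16537\right) + 46167\right) = - 16462 \left(\left(\left(3175 - 11503\right) + 16537\right) + 46167\right) = - 16462 \left(\left(-8328 + 16537\right) + 46167\right) = - 16462 \left(8209 + 46167\right) = \left(-16462\right) 54376 = -895137712$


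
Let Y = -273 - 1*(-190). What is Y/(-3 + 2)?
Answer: 83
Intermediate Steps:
Y = -83 (Y = -273 + 190 = -83)
Y/(-3 + 2) = -83/(-3 + 2) = -83/(-1) = -83*(-1) = 83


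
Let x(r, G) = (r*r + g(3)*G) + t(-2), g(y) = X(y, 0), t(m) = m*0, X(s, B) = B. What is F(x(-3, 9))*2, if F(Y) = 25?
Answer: 50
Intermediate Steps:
t(m) = 0
g(y) = 0
x(r, G) = r**2 (x(r, G) = (r*r + 0*G) + 0 = (r**2 + 0) + 0 = r**2 + 0 = r**2)
F(x(-3, 9))*2 = 25*2 = 50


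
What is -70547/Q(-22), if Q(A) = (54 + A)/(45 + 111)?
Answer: -2751333/8 ≈ -3.4392e+5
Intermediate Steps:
Q(A) = 9/26 + A/156 (Q(A) = (54 + A)/156 = (54 + A)*(1/156) = 9/26 + A/156)
-70547/Q(-22) = -70547/(9/26 + (1/156)*(-22)) = -70547/(9/26 - 11/78) = -70547/8/39 = -70547*39/8 = -2751333/8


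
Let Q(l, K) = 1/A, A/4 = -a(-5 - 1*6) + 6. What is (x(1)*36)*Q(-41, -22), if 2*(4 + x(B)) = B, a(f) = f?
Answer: -63/34 ≈ -1.8529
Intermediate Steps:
x(B) = -4 + B/2
A = 68 (A = 4*(-(-5 - 1*6) + 6) = 4*(-(-5 - 6) + 6) = 4*(-1*(-11) + 6) = 4*(11 + 6) = 4*17 = 68)
Q(l, K) = 1/68
(x(1)*36)*Q(-41, -22) = ((-4 + (½)*1)*36)*(1/68) = ((-4 + ½)*36)*(1/68) = -7/2*36*(1/68) = -126*1/68 = -63/34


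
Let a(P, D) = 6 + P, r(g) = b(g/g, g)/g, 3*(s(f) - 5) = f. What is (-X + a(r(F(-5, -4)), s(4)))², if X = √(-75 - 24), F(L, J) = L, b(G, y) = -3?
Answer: -1386/25 - 198*I*√11/5 ≈ -55.44 - 131.34*I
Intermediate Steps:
s(f) = 5 + f/3
r(g) = -3/g
X = 3*I*√11 (X = √(-99) = 3*I*√11 ≈ 9.9499*I)
(-X + a(r(F(-5, -4)), s(4)))² = (-3*I*√11 + (6 - 3/(-5)))² = (-3*I*√11 + (6 - 3*(-⅕)))² = (-3*I*√11 + (6 + ⅗))² = (-3*I*√11 + 33/5)² = (33/5 - 3*I*√11)²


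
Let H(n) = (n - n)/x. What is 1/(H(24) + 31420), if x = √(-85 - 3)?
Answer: 1/31420 ≈ 3.1827e-5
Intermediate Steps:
x = 2*I*√22 (x = √(-88) = 2*I*√22 ≈ 9.3808*I)
H(n) = 0 (H(n) = (n - n)/((2*I*√22)) = 0*(-I*√22/44) = 0)
1/(H(24) + 31420) = 1/(0 + 31420) = 1/31420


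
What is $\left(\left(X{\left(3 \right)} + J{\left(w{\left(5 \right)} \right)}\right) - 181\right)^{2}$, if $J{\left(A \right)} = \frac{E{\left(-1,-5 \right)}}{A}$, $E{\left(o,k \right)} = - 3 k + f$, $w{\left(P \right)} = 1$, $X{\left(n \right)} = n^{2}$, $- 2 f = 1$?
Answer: $\frac{99225}{4} \approx 24806.0$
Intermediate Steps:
$f = - \frac{1}{2}$ ($f = \left(- \frac{1}{2}\right) 1 = - \frac{1}{2} \approx -0.5$)
$E{\left(o,k \right)} = - \frac{1}{2} - 3 k$ ($E{\left(o,k \right)} = - 3 k - \frac{1}{2} = - \frac{1}{2} - 3 k$)
$J{\left(A \right)} = \frac{29}{2 A}$ ($J{\left(A \right)} = \frac{- \frac{1}{2} - -15}{A} = \frac{- \frac{1}{2} + 15}{A} = \frac{29}{2 A}$)
$\left(\left(X{\left(3 \right)} + J{\left(w{\left(5 \right)} \right)}\right) - 181\right)^{2} = \left(\left(3^{2} + \frac{29}{2 \cdot 1}\right) - 181\right)^{2} = \left(\left(9 + \frac{29}{2} \cdot 1\right) - 181\right)^{2} = \left(\left(9 + \frac{29}{2}\right) - 181\right)^{2} = \left(\frac{47}{2} - 181\right)^{2} = \left(- \frac{315}{2}\right)^{2} = \frac{99225}{4}$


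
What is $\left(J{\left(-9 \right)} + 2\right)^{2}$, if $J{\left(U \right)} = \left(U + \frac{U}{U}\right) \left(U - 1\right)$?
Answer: $6724$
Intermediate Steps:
$J{\left(U \right)} = \left(1 + U\right) \left(-1 + U\right)$ ($J{\left(U \right)} = \left(U + 1\right) \left(-1 + U\right) = \left(1 + U\right) \left(-1 + U\right)$)
$\left(J{\left(-9 \right)} + 2\right)^{2} = \left(\left(-1 + \left(-9\right)^{2}\right) + 2\right)^{2} = \left(\left(-1 + 81\right) + 2\right)^{2} = \left(80 + 2\right)^{2} = 82^{2} = 6724$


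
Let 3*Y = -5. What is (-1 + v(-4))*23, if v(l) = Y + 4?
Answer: 92/3 ≈ 30.667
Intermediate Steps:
Y = -5/3 (Y = (⅓)*(-5) = -5/3 ≈ -1.6667)
v(l) = 7/3 (v(l) = -5/3 + 4 = 7/3)
(-1 + v(-4))*23 = (-1 + 7/3)*23 = (4/3)*23 = 92/3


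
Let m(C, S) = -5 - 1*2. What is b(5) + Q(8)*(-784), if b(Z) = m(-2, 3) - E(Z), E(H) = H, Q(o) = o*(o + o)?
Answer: -100364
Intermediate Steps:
Q(o) = 2*o**2 (Q(o) = o*(2*o) = 2*o**2)
m(C, S) = -7 (m(C, S) = -5 - 2 = -7)
b(Z) = -7 - Z
b(5) + Q(8)*(-784) = (-7 - 1*5) + (2*8**2)*(-784) = (-7 - 5) + (2*64)*(-784) = -12 + 128*(-784) = -12 - 100352 = -100364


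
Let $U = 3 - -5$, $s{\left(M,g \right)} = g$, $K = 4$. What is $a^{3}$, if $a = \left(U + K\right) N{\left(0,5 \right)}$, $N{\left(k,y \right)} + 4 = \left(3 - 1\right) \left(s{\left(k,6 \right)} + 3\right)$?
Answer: $4741632$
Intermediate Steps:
$N{\left(k,y \right)} = 14$ ($N{\left(k,y \right)} = -4 + \left(3 - 1\right) \left(6 + 3\right) = -4 + 2 \cdot 9 = -4 + 18 = 14$)
$U = 8$ ($U = 3 + 5 = 8$)
$a = 168$ ($a = \left(8 + 4\right) 14 = 12 \cdot 14 = 168$)
$a^{3} = 168^{3} = 4741632$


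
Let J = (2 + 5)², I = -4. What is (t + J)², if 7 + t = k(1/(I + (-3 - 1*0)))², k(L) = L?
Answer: 4239481/2401 ≈ 1765.7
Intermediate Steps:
J = 49 (J = 7² = 49)
t = -342/49 (t = -7 + (1/(-4 + (-3 - 1*0)))² = -7 + (1/(-4 + (-3 + 0)))² = -7 + (1/(-4 - 3))² = -7 + (1/(-7))² = -7 + (-⅐)² = -7 + 1/49 = -342/49 ≈ -6.9796)
(t + J)² = (-342/49 + 49)² = (2059/49)² = 4239481/2401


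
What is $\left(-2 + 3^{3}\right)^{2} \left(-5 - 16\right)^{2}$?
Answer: $275625$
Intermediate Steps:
$\left(-2 + 3^{3}\right)^{2} \left(-5 - 16\right)^{2} = \left(-2 + 27\right)^{2} \left(-5 - 16\right)^{2} = 25^{2} \left(-21\right)^{2} = 625 \cdot 441 = 275625$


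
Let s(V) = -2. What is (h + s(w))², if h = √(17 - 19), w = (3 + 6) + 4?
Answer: (2 - I*√2)² ≈ 2.0 - 5.6569*I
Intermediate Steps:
w = 13 (w = 9 + 4 = 13)
h = I*√2 (h = √(-2) = I*√2 ≈ 1.4142*I)
(h + s(w))² = (I*√2 - 2)² = (-2 + I*√2)²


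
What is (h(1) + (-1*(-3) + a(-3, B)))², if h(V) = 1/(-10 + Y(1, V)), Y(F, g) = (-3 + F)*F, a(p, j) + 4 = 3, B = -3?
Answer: 529/144 ≈ 3.6736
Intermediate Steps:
a(p, j) = -1 (a(p, j) = -4 + 3 = -1)
Y(F, g) = F*(-3 + F)
h(V) = -1/12 (h(V) = 1/(-10 + 1*(-3 + 1)) = 1/(-10 + 1*(-2)) = 1/(-10 - 2) = 1/(-12) = -1/12)
(h(1) + (-1*(-3) + a(-3, B)))² = (-1/12 + (-1*(-3) - 1))² = (-1/12 + (3 - 1))² = (-1/12 + 2)² = (23/12)² = 529/144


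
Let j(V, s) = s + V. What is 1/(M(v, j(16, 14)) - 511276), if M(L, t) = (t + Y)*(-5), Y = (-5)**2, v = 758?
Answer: -1/511551 ≈ -1.9548e-6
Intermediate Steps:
j(V, s) = V + s
Y = 25
M(L, t) = -125 - 5*t (M(L, t) = (t + 25)*(-5) = (25 + t)*(-5) = -125 - 5*t)
1/(M(v, j(16, 14)) - 511276) = 1/((-125 - 5*(16 + 14)) - 511276) = 1/((-125 - 5*30) - 511276) = 1/((-125 - 150) - 511276) = 1/(-275 - 511276) = 1/(-511551) = -1/511551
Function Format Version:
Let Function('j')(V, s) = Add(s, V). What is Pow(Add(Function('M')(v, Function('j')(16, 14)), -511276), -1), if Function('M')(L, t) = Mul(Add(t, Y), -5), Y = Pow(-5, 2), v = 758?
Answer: Rational(-1, 511551) ≈ -1.9548e-6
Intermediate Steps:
Function('j')(V, s) = Add(V, s)
Y = 25
Function('M')(L, t) = Add(-125, Mul(-5, t)) (Function('M')(L, t) = Mul(Add(t, 25), -5) = Mul(Add(25, t), -5) = Add(-125, Mul(-5, t)))
Pow(Add(Function('M')(v, Function('j')(16, 14)), -511276), -1) = Pow(Add(Add(-125, Mul(-5, Add(16, 14))), -511276), -1) = Pow(Add(Add(-125, Mul(-5, 30)), -511276), -1) = Pow(Add(Add(-125, -150), -511276), -1) = Pow(Add(-275, -511276), -1) = Pow(-511551, -1) = Rational(-1, 511551)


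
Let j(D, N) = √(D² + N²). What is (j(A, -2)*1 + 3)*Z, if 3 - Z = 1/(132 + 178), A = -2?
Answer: 2787/310 + 929*√2/155 ≈ 17.466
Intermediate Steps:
Z = 929/310 (Z = 3 - 1/(132 + 178) = 3 - 1/310 = 929/310 ≈ 2.9968)
(j(A, -2)*1 + 3)*Z = (√((-2)² + (-2)²)*1 + 3)*(929/310) = (√(4 + 4)*1 + 3)*(929/310) = (√8*1 + 3)*(929/310) = ((2*√2)*1 + 3)*(929/310) = (2*√2 + 3)*(929/310) = (3 + 2*√2)*(929/310) = 2787/310 + 929*√2/155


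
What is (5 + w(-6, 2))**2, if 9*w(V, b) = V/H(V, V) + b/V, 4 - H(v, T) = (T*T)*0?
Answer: 67081/2916 ≈ 23.004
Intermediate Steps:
H(v, T) = 4 (H(v, T) = 4 - T*T*0 = 4 - T**2*0 = 4 - 1*0 = 4 + 0 = 4)
w(V, b) = V/36 + b/(9*V) (w(V, b) = (V/4 + b/V)/9 = V/36 + b/(9*V))
(5 + w(-6, 2))**2 = (5 + ((1/36)*(-6) + (1/9)*2/(-6)))**2 = (5 + (-1/6 + (1/9)*2*(-1/6)))**2 = (5 + (-1/6 - 1/27))**2 = (5 - 11/54)**2 = (259/54)**2 = 67081/2916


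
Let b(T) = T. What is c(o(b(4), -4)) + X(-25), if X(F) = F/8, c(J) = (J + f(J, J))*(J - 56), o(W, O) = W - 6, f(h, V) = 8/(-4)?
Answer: 1831/8 ≈ 228.88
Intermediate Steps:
f(h, V) = -2 (f(h, V) = 8*(-¼) = -2)
o(W, O) = -6 + W
c(J) = (-56 + J)*(-2 + J) (c(J) = (J - 2)*(J - 56) = (-2 + J)*(-56 + J) = (-56 + J)*(-2 + J))
X(F) = F/8 (X(F) = F*(⅛) = F/8)
c(o(b(4), -4)) + X(-25) = (112 + (-6 + 4)² - 58*(-6 + 4)) + (⅛)*(-25) = (112 + (-2)² - 58*(-2)) - 25/8 = (112 + 4 + 116) - 25/8 = 232 - 25/8 = 1831/8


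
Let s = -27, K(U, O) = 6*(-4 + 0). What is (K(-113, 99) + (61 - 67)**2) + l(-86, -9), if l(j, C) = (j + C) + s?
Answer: -110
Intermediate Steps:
K(U, O) = -24 (K(U, O) = 6*(-4) = -24)
l(j, C) = -27 + C + j (l(j, C) = (j + C) - 27 = (C + j) - 27 = -27 + C + j)
(K(-113, 99) + (61 - 67)**2) + l(-86, -9) = (-24 + (61 - 67)**2) + (-27 - 9 - 86) = (-24 + (-6)**2) - 122 = (-24 + 36) - 122 = 12 - 122 = -110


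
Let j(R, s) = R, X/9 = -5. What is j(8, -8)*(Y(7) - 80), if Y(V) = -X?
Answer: -280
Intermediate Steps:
X = -45 (X = 9*(-5) = -45)
Y(V) = 45 (Y(V) = -1*(-45) = 45)
j(8, -8)*(Y(7) - 80) = 8*(45 - 80) = 8*(-35) = -280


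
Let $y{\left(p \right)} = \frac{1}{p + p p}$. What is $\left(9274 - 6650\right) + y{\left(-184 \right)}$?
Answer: $\frac{88355329}{33672} \approx 2624.0$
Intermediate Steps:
$y{\left(p \right)} = \frac{1}{p + p^{2}}$
$\left(9274 - 6650\right) + y{\left(-184 \right)} = \left(9274 - 6650\right) + \frac{1}{\left(-184\right) \left(1 - 184\right)} = 2624 - \frac{1}{184 \left(-183\right)} = 2624 - - \frac{1}{33672} = 2624 + \frac{1}{33672} = \frac{88355329}{33672}$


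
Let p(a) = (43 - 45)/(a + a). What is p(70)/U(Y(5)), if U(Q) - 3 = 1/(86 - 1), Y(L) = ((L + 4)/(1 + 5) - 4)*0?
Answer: -17/3584 ≈ -0.0047433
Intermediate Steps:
p(a) = -1/a (p(a) = -2*1/(2*a) = -1/a)
Y(L) = 0 (Y(L) = ((4 + L)/6 - 4)*0 = ((4 + L)*(⅙) - 4)*0 = ((⅔ + L/6) - 4)*0 = (-10/3 + L/6)*0 = 0)
U(Q) = 256/85 (U(Q) = 3 + 1/(86 - 1) = 3 + 1/85 = 256/85)
p(70)/U(Y(5)) = (-1/70)/(256/85) = -1*1/70*(85/256) = -1/70*85/256 = -17/3584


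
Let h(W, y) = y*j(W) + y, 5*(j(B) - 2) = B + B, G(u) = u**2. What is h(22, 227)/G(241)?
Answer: 13393/290405 ≈ 0.046118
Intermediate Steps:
j(B) = 2 + 2*B/5 (j(B) = 2 + (B + B)/5 = 2 + (2*B)/5 = 2 + 2*B/5)
h(W, y) = y + y*(2 + 2*W/5) (h(W, y) = y*(2 + 2*W/5) + y = y + y*(2 + 2*W/5))
h(22, 227)/G(241) = ((1/5)*227*(15 + 2*22))/(241**2) = ((1/5)*227*(15 + 44))/58081 = ((1/5)*227*59)*(1/58081) = (13393/5)*(1/58081) = 13393/290405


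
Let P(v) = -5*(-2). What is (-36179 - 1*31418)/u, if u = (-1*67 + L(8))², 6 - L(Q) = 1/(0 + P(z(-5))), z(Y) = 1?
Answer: -6759700/373321 ≈ -18.107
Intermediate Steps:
P(v) = 10
L(Q) = 59/10 (L(Q) = 6 - 1/(0 + 10) = 6 - 1/10 = 6 - 1*⅒ = 6 - ⅒ = 59/10)
u = 373321/100 (u = (-1*67 + 59/10)² = (-67 + 59/10)² = (-611/10)² = 373321/100 ≈ 3733.2)
(-36179 - 1*31418)/u = (-36179 - 1*31418)/(373321/100) = (-36179 - 31418)*(100/373321) = -67597*100/373321 = -6759700/373321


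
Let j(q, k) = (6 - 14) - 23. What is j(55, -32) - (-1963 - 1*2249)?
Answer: 4181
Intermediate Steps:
j(q, k) = -31 (j(q, k) = -8 - 23 = -31)
j(55, -32) - (-1963 - 1*2249) = -31 - (-1963 - 1*2249) = -31 - (-1963 - 2249) = -31 - 1*(-4212) = -31 + 4212 = 4181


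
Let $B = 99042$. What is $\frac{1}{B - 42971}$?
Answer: $\frac{1}{56071} \approx 1.7835 \cdot 10^{-5}$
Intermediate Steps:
$\frac{1}{B - 42971} = \frac{1}{99042 - 42971} = \frac{1}{56071}$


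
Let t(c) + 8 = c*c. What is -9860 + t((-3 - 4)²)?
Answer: -7467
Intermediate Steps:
t(c) = -8 + c² (t(c) = -8 + c*c = -8 + c²)
-9860 + t((-3 - 4)²) = -9860 + (-8 + ((-3 - 4)²)²) = -9860 + (-8 + ((-7)²)²) = -9860 + (-8 + 49²) = -9860 + (-8 + 2401) = -9860 + 2393 = -7467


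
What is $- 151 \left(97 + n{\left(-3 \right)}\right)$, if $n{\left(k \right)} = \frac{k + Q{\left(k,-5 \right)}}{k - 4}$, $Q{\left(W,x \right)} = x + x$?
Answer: $- \frac{104492}{7} \approx -14927.0$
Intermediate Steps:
$Q{\left(W,x \right)} = 2 x$
$n{\left(k \right)} = \frac{-10 + k}{-4 + k}$ ($n{\left(k \right)} = \frac{k + 2 \left(-5\right)}{k - 4} = \frac{k - 10}{-4 + k} = \frac{-10 + k}{-4 + k}$)
$- 151 \left(97 + n{\left(-3 \right)}\right) = - 151 \left(97 + \frac{-10 - 3}{-4 - 3}\right) = - 151 \left(97 + \frac{1}{-7} \left(-13\right)\right) = - 151 \left(97 - - \frac{13}{7}\right) = - 151 \left(97 + \frac{13}{7}\right) = \left(-151\right) \frac{692}{7} = - \frac{104492}{7}$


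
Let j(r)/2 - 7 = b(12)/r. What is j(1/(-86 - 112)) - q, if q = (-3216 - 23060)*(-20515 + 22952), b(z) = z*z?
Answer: 63977602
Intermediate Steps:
b(z) = z**2
j(r) = 14 + 288/r (j(r) = 14 + 2*(12**2/r) = 14 + 2*(144/r) = 14 + 288/r)
q = -64034612 (q = -26276*2437 = -64034612)
j(1/(-86 - 112)) - q = (14 + 288/(1/(-86 - 112))) - 1*(-64034612) = (14 + 288/(1/(-198))) + 64034612 = (14 + 288/(-1/198)) + 64034612 = (14 + 288*(-198)) + 64034612 = (14 - 57024) + 64034612 = -57010 + 64034612 = 63977602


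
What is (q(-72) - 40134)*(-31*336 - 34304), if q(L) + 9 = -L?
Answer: 1791975120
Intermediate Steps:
q(L) = -9 - L
(q(-72) - 40134)*(-31*336 - 34304) = ((-9 - 1*(-72)) - 40134)*(-31*336 - 34304) = ((-9 + 72) - 40134)*(-10416 - 34304) = (63 - 40134)*(-44720) = -40071*(-44720) = 1791975120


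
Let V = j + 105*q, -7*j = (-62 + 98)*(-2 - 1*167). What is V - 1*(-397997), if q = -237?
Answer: 2617868/7 ≈ 3.7398e+5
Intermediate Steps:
j = 6084/7 (j = -(-62 + 98)*(-2 - 1*167)/7 = -36*(-2 - 167)/7 = -36*(-169)/7 = -⅐*(-6084) = 6084/7 ≈ 869.14)
V = -168111/7 (V = 6084/7 + 105*(-237) = 6084/7 - 24885 = -168111/7 ≈ -24016.)
V - 1*(-397997) = -168111/7 - 1*(-397997) = -168111/7 + 397997 = 2617868/7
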